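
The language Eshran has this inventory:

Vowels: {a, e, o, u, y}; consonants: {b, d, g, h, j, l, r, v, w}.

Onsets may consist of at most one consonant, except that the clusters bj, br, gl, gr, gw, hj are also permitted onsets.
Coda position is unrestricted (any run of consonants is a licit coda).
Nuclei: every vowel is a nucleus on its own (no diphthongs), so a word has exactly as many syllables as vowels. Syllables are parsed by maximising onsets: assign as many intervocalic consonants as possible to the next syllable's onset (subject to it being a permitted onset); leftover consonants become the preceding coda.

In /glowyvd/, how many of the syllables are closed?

1

Vowels present: o, y; each is a nucleus, giving 2 syllables.
/o…y/ gap (V1→V2): /w/ → onset of the next syllable (single consonants are always licit onsets).
So the parse is glo.wyvd.
Classifying each syllable: /glo/ (open), /wyvd/ (closed).
Closed syllables: 1.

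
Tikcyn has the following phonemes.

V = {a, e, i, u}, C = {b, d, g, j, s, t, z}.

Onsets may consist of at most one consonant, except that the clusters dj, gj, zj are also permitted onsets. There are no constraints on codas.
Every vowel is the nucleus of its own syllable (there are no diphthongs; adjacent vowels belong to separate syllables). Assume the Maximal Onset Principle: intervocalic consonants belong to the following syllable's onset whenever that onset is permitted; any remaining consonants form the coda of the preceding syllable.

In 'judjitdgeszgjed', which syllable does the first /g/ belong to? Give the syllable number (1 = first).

3

The vowels are u, i, e, e — 4 nuclei, so 4 syllables.
Between /u/ (V1) and /i/ (V2): /dj/ — entire cluster is a permitted onset → onset /dj/, coda ∅.
Between /i/ (V2) and /e/ (V3): cluster /tdg/ — the longest permitted-onset suffix is /g/; onset = /g/, preceding coda = /td/.
Between /e/ (V3) and /e/ (V4): /szgj/ — longest licit onset from the right is /gj/, leaving /sz/ as coda.
Syllabification: ju.djitd.gesz.gjed.
The first /g/ is in the onset of syllable 3 (/gesz/).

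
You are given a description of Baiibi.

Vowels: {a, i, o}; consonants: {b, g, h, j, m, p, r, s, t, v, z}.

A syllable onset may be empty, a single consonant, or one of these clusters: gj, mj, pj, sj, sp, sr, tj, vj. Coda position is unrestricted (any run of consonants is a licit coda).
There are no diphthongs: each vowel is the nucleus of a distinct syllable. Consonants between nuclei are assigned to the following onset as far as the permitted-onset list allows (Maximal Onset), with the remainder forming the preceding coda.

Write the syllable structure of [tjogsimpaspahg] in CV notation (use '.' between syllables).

Vowels present: o, i, a, a; each is a nucleus, giving 4 syllables.
Between /o/ (V1) and /i/ (V2): cluster /gs/ — the longest permitted-onset suffix is /s/; onset = /s/, preceding coda = /g/.
Between /i/ (V2) and /a/ (V3): /mp/ — longest licit onset from the right is /p/, leaving /m/ as coda.
Between /a/ (V3) and /a/ (V4): cluster /sp/ — /sp/ is itself a permitted onset, so the whole cluster goes right; preceding coda = ∅.
Syllabification: tjog.sim.pa.spahg.
Mapping each syllable to C/V: /tjog/ → CCVC, /sim/ → CVC, /pa/ → CV, /spahg/ → CCVCC.

CCVC.CVC.CV.CCVCC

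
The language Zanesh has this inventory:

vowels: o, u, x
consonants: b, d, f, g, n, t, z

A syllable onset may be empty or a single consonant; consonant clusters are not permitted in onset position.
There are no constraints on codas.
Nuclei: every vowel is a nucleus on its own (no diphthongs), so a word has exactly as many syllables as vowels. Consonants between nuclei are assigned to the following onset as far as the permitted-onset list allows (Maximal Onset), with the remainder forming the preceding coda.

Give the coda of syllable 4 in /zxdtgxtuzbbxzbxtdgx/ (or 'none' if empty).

Vowels present: x, x, u, x, x, x; each is a nucleus, giving 6 syllables.
Between /x/ (V1) and /x/ (V2): /dtg/ — longest licit onset from the right is /g/, leaving /dt/ as coda.
Between /x/ (V2) and /u/ (V3): /t/ → onset of the next syllable (single consonants are always licit onsets).
Between /u/ (V3) and /x/ (V4): cluster /zbb/ — the longest permitted-onset suffix is /b/; onset = /b/, preceding coda = /zb/.
Between /x/ (V4) and /x/ (V5): /zb/; trying suffixes from longest down, /b/ is the first permitted one, so coda /z/ | onset /b/.
Between /x/ (V5) and /x/ (V6): /tdg/ — longest licit onset from the right is /g/, leaving /td/ as coda.
Result: zxdt.gx.tuzb.bxz.bxtd.gx.
Syllable 4 is /bxz/: onset /b/, nucleus /x/, coda /z/.

z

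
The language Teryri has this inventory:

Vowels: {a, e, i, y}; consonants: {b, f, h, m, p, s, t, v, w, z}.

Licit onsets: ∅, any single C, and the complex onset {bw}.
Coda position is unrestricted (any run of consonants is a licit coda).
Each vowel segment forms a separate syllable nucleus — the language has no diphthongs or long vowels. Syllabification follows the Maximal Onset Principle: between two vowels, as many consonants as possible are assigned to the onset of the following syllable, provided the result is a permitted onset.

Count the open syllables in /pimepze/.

2

The vowels are i, e, e — 3 nuclei, so 3 syllables.
/i…e/ gap (V1→V2): /m/ is a single consonant, so it becomes the next onset.
/e…e/ gap (V2→V3): /pz/ — longest licit onset from the right is /z/, leaving /p/ as coda.
So the parse is pi.mep.ze.
Classifying each syllable: /pi/ (open), /mep/ (closed), /ze/ (open).
Open syllables: 2.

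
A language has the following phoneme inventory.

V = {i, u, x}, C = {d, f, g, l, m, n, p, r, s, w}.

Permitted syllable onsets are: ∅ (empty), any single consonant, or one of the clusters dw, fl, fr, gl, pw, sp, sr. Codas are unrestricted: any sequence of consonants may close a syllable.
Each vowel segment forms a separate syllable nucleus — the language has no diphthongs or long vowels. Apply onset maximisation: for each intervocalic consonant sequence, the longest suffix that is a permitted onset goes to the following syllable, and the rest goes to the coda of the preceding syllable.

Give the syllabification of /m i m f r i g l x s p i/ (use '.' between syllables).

mim.fri.glx.spi

The vowels are i, i, x, i — 4 nuclei, so 4 syllables.
Between /i/ (V1) and /i/ (V2): /mfr/ — longest licit onset from the right is /fr/, leaving /m/ as coda.
Between /i/ (V2) and /x/ (V3): /gl/ is a licit onset in full, so it all attaches to the next syllable.
Between /x/ (V3) and /i/ (V4): cluster /sp/ — /sp/ is itself a permitted onset, so the whole cluster goes right; preceding coda = ∅.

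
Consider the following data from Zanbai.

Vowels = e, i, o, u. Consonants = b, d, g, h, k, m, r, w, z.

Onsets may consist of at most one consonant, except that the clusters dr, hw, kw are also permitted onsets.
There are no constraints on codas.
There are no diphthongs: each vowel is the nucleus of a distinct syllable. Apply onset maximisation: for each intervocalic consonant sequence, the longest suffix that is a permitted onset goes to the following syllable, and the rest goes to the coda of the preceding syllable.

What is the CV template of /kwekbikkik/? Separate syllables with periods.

Nuclei (vowels): e, i, i → 3 syllables.
Between /e/ (V1) and /i/ (V2): cluster /kb/ — the longest permitted-onset suffix is /b/; onset = /b/, preceding coda = /k/.
Between /i/ (V2) and /i/ (V3): cluster /kk/ — the longest permitted-onset suffix is /k/; onset = /k/, preceding coda = /k/.
Syllabification: kwek.bik.kik.
Mapping each syllable to C/V: /kwek/ → CCVC, /bik/ → CVC, /kik/ → CVC.

CCVC.CVC.CVC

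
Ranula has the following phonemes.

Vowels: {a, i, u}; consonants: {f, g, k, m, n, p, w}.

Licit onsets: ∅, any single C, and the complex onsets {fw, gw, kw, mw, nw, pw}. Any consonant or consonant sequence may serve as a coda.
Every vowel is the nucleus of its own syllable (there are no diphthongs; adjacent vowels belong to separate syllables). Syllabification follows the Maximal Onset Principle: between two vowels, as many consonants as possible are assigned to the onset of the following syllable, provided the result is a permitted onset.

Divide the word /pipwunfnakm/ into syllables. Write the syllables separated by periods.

Vowels present: i, u, a; each is a nucleus, giving 3 syllables.
/i…u/ gap (V1→V2): /pw/ — entire cluster is a permitted onset → onset /pw/, coda ∅.
/u…a/ gap (V2→V3): /nfn/ — longest licit onset from the right is /n/, leaving /nf/ as coda.

pi.pwunf.nakm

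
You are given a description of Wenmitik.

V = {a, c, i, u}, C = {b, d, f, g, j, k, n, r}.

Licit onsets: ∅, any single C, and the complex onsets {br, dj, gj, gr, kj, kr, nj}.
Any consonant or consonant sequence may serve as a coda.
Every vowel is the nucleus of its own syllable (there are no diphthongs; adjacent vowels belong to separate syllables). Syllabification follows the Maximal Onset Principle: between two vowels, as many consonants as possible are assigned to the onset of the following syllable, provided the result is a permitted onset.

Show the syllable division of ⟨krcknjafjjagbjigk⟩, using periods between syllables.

Nuclei (vowels): c, a, a, i → 4 syllables.
Between /c/ (V1) and /a/ (V2): cluster /knj/ — the longest permitted-onset suffix is /nj/; onset = /nj/, preceding coda = /k/.
Between /a/ (V2) and /a/ (V3): cluster /fjj/ — the longest permitted-onset suffix is /j/; onset = /j/, preceding coda = /fj/.
Between /a/ (V3) and /i/ (V4): cluster /gbj/ — the longest permitted-onset suffix is /j/; onset = /j/, preceding coda = /gb/.

krck.njafj.jagb.jigk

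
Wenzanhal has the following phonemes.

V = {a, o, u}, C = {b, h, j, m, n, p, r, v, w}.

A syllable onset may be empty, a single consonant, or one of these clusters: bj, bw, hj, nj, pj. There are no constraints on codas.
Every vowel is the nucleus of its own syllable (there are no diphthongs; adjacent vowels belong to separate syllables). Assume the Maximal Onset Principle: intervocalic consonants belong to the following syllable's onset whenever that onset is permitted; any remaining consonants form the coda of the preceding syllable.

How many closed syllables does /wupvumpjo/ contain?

The vowels are u, u, o — 3 nuclei, so 3 syllables.
V1 /u/ – V2 /u/: cluster /pv/ — the longest permitted-onset suffix is /v/; onset = /v/, preceding coda = /p/.
V2 /u/ – V3 /o/: /mpj/; trying suffixes from longest down, /pj/ is the first permitted one, so coda /m/ | onset /pj/.
Syllabification: wup.vum.pjo.
Classifying each syllable: /wup/ (closed), /vum/ (closed), /pjo/ (open).
Closed syllables: 2.

2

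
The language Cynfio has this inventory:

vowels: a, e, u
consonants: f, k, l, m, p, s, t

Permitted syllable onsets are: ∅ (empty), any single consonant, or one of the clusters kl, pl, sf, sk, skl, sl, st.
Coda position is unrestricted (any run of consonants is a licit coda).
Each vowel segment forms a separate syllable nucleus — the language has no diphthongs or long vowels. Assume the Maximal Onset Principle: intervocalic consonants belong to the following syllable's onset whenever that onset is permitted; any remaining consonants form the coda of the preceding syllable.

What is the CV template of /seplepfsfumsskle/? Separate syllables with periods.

Nuclei (vowels): e, e, u, e → 4 syllables.
Between /e/ (V1) and /e/ (V2): /pl/ is a licit onset in full, so it all attaches to the next syllable.
Between /e/ (V2) and /u/ (V3): /pfsf/ splits as /pf/ + /sf/ (/sf/ is the longest suffix that is a licit onset).
Between /u/ (V3) and /e/ (V4): cluster /msskl/ — the longest permitted-onset suffix is /skl/; onset = /skl/, preceding coda = /ms/.
Syllabification: se.plepf.sfums.skle.
Mapping each syllable to C/V: /se/ → CV, /plepf/ → CCVCC, /sfums/ → CCVCC, /skle/ → CCCV.

CV.CCVCC.CCVCC.CCCV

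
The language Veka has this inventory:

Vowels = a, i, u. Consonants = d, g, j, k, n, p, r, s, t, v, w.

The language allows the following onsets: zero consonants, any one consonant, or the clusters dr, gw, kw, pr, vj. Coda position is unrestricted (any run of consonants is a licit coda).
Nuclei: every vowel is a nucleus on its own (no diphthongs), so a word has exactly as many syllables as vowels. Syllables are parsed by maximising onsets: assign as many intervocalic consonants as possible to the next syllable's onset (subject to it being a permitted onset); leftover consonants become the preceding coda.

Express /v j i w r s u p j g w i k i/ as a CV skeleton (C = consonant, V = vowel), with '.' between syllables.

CCVCC.CVCC.CCV.CV

Nuclei (vowels): i, u, i, i → 4 syllables.
/i…u/ gap (V1→V2): /wrs/ splits as /wr/ + /s/ (/s/ is the longest suffix that is a licit onset).
/u…i/ gap (V2→V3): /pjgw/ — longest licit onset from the right is /gw/, leaving /pj/ as coda.
/i…i/ gap (V3→V4): /k/ → onset of the next syllable (single consonants are always licit onsets).
Result: vjiwr.supj.gwi.ki.
Mapping each syllable to C/V: /vjiwr/ → CCVCC, /supj/ → CVCC, /gwi/ → CCV, /ki/ → CV.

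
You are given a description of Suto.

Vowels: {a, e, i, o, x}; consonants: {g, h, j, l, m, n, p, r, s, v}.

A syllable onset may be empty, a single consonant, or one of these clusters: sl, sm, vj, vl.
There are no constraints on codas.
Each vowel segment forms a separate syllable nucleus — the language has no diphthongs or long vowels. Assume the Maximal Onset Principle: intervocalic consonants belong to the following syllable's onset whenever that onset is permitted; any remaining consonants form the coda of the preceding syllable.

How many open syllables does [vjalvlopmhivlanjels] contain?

The vowels are a, o, i, a, e — 5 nuclei, so 5 syllables.
σ1/σ2 boundary: /lvl/; trying suffixes from longest down, /vl/ is the first permitted one, so coda /l/ | onset /vl/.
σ2/σ3 boundary: /pmh/; trying suffixes from longest down, /h/ is the first permitted one, so coda /pm/ | onset /h/.
σ3/σ4 boundary: /vl/ is a licit onset in full, so it all attaches to the next syllable.
σ4/σ5 boundary: /nj/ splits as /n/ + /j/ (/j/ is the longest suffix that is a licit onset).
Putting it together: vjal.vlopm.hi.vlan.jels.
Classifying each syllable: /vjal/ (closed), /vlopm/ (closed), /hi/ (open), /vlan/ (closed), /jels/ (closed).
Open syllables: 1.

1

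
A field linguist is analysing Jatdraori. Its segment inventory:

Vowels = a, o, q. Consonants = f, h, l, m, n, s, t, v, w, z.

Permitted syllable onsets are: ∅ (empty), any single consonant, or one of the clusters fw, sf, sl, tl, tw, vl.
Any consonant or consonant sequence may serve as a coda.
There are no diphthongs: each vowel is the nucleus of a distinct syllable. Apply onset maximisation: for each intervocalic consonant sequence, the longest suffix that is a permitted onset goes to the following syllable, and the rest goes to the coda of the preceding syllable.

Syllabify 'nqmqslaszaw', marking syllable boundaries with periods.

Vowels present: q, q, a, a; each is a nucleus, giving 4 syllables.
/q…q/ gap (V1→V2): just /m/ — single C goes to the following onset.
/q…a/ gap (V2→V3): cluster /sl/ — /sl/ is itself a permitted onset, so the whole cluster goes right; preceding coda = ∅.
/a…a/ gap (V3→V4): /sz/ — longest licit onset from the right is /z/, leaving /s/ as coda.

nq.mq.slas.zaw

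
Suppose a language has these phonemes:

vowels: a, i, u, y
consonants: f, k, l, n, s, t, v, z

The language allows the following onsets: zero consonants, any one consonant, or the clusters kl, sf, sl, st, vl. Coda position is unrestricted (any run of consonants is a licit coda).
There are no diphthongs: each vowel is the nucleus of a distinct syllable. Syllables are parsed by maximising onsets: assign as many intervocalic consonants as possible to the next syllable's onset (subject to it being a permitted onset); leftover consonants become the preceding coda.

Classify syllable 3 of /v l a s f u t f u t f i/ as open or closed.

closed

Vowels present: a, u, u, i; each is a nucleus, giving 4 syllables.
σ1/σ2 boundary: /sf/ — entire cluster is a permitted onset → onset /sf/, coda ∅.
σ2/σ3 boundary: /tf/; trying suffixes from longest down, /f/ is the first permitted one, so coda /t/ | onset /f/.
σ3/σ4 boundary: /tf/ splits as /t/ + /f/ (/f/ is the longest suffix that is a licit onset).
Putting it together: vla.sfut.fut.fi.
Syllable 3 is /fut/ with coda /t/, so it is closed.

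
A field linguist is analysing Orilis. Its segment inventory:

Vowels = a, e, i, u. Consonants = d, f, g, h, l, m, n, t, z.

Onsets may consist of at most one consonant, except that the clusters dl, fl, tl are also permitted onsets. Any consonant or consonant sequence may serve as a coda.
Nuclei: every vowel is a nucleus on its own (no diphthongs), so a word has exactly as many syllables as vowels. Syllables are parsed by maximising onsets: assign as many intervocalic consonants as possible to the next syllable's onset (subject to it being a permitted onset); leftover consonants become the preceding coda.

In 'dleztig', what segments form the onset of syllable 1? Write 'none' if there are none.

dl

The vowels are e, i — 2 nuclei, so 2 syllables.
/e…i/ gap (V1→V2): /zt/ splits as /z/ + /t/ (/t/ is the longest suffix that is a licit onset).
Result: dlez.tig.
Syllable 1 is /dlez/: onset /dl/, nucleus /e/, coda /z/.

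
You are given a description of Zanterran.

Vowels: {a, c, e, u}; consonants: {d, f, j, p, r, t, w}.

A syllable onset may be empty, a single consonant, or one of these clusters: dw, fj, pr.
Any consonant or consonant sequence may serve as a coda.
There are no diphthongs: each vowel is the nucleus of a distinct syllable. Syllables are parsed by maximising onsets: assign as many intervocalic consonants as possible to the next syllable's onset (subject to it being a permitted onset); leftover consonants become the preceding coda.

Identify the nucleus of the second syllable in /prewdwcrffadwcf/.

c

Nuclei (vowels): e, c, a, c → 4 syllables.
The second nucleus (vowel 2 from the left) is /c/.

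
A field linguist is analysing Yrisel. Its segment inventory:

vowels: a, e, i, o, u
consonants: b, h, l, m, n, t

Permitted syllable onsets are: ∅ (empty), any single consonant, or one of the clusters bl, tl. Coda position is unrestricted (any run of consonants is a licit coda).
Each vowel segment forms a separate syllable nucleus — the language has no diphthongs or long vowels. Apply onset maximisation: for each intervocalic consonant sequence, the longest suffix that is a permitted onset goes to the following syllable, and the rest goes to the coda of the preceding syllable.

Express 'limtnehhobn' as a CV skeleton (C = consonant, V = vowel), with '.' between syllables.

Vowels present: i, e, o; each is a nucleus, giving 3 syllables.
V1 /i/ – V2 /e/: /mtn/ — longest licit onset from the right is /n/, leaving /mt/ as coda.
V2 /e/ – V3 /o/: /hh/; trying suffixes from longest down, /h/ is the first permitted one, so coda /h/ | onset /h/.
Syllabification: limt.neh.hobn.
Mapping each syllable to C/V: /limt/ → CVCC, /neh/ → CVC, /hobn/ → CVCC.

CVCC.CVC.CVCC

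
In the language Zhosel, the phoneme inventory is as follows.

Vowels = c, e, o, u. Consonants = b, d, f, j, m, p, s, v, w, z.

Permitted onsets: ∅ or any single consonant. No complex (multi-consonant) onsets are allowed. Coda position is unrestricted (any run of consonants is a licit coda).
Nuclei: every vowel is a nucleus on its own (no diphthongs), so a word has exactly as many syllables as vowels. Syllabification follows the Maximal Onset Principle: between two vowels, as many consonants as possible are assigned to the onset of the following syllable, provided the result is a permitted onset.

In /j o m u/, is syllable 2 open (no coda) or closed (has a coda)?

Vowels present: o, u; each is a nucleus, giving 2 syllables.
Between /o/ (V1) and /u/ (V2): just /m/ — single C goes to the following onset.
Result: jo.mu.
Syllable 2 is /mu/; it ends in its nucleus with no coda, so it is open.

open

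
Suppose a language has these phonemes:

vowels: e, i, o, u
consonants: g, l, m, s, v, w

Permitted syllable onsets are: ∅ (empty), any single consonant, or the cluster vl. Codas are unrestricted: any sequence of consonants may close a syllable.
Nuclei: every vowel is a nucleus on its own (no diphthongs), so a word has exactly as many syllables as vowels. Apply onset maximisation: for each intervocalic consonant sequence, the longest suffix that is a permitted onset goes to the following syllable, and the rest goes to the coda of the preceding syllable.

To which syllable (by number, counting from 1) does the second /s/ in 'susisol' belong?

Vowels present: u, i, o; each is a nucleus, giving 3 syllables.
σ1/σ2 boundary: /s/ → onset of the next syllable (single consonants are always licit onsets).
σ2/σ3 boundary: /s/ is a single consonant, so it becomes the next onset.
Result: su.si.sol.
The second /s/ is in the onset of syllable 2 (/si/).

2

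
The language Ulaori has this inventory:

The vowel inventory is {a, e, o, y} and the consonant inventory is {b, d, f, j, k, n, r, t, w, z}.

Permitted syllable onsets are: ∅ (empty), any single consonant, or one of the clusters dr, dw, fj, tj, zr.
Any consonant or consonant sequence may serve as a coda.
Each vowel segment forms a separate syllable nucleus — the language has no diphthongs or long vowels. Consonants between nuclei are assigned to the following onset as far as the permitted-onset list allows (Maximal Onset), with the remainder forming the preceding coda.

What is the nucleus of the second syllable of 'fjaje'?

e

The vowels are a, e — 2 nuclei, so 2 syllables.
The second nucleus (vowel 2 from the left) is /e/.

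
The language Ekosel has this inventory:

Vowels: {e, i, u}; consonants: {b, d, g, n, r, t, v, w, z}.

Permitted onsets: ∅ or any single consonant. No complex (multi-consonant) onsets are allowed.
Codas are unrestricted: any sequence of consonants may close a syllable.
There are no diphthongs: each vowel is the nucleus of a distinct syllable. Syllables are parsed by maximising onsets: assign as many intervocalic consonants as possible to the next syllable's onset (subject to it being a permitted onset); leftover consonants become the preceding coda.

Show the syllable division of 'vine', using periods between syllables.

The vowels are i, e — 2 nuclei, so 2 syllables.
σ1/σ2 boundary: /n/ is a single consonant, so it becomes the next onset.

vi.ne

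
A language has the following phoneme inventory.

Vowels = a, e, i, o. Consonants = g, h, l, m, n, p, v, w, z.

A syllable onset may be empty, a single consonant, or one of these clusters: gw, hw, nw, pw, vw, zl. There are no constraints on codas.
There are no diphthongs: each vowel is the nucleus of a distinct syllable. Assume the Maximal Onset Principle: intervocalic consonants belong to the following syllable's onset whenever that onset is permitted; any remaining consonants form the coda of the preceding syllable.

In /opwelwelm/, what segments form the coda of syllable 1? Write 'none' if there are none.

Vowels present: o, e, e; each is a nucleus, giving 3 syllables.
Between /o/ (V1) and /e/ (V2): /pw/ — entire cluster is a permitted onset → onset /pw/, coda ∅.
Between /e/ (V2) and /e/ (V3): /lw/ splits as /l/ + /w/ (/w/ is the longest suffix that is a licit onset).
Syllabification: o.pwel.welm.
Syllable 1 is /o/: onset ∅, nucleus /o/, coda ∅.

none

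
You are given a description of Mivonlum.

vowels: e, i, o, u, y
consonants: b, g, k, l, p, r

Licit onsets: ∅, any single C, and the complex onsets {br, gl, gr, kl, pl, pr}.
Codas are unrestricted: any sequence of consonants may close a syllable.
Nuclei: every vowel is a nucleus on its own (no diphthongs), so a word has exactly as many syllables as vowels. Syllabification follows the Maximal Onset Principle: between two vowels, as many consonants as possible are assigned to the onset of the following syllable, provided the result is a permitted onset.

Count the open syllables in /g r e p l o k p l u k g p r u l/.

Vowels present: e, o, u, u; each is a nucleus, giving 4 syllables.
/e…o/ gap (V1→V2): /pl/ is a licit onset in full, so it all attaches to the next syllable.
/o…u/ gap (V2→V3): /kpl/ — longest licit onset from the right is /pl/, leaving /k/ as coda.
/u…u/ gap (V3→V4): cluster /kgpr/ — the longest permitted-onset suffix is /pr/; onset = /pr/, preceding coda = /kg/.
Result: gre.plok.plukg.prul.
Classifying each syllable: /gre/ (open), /plok/ (closed), /plukg/ (closed), /prul/ (closed).
Open syllables: 1.

1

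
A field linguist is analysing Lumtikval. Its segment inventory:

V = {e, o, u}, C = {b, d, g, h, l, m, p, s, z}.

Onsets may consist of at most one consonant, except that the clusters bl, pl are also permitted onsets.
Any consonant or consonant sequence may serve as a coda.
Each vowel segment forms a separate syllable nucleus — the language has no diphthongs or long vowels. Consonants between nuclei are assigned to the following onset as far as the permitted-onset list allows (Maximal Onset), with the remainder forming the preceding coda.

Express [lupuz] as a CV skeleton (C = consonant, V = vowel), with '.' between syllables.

The vowels are u, u — 2 nuclei, so 2 syllables.
V1 /u/ – V2 /u/: /p/ is a single consonant, so it becomes the next onset.
So the parse is lu.puz.
Mapping each syllable to C/V: /lu/ → CV, /puz/ → CVC.

CV.CVC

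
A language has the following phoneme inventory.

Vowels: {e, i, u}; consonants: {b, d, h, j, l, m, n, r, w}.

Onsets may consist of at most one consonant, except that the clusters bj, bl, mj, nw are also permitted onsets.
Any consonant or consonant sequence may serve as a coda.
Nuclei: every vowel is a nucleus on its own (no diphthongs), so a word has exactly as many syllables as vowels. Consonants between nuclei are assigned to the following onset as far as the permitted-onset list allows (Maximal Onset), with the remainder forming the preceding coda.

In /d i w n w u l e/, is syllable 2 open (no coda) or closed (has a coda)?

open

The vowels are i, u, e — 3 nuclei, so 3 syllables.
Between /i/ (V1) and /u/ (V2): /wnw/ — longest licit onset from the right is /nw/, leaving /w/ as coda.
Between /u/ (V2) and /e/ (V3): /l/ → onset of the next syllable (single consonants are always licit onsets).
So the parse is diw.nwu.le.
Syllable 2 is /nwu/; it ends in its nucleus with no coda, so it is open.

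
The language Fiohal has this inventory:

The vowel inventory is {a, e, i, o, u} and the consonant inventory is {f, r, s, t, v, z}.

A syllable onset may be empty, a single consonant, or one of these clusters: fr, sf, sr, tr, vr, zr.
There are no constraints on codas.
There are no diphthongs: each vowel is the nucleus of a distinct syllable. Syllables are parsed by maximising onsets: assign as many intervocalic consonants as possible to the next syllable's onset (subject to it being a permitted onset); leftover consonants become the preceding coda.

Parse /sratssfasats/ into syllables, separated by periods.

The vowels are a, a, a — 3 nuclei, so 3 syllables.
/a…a/ gap (V1→V2): /tssf/ — longest licit onset from the right is /sf/, leaving /ts/ as coda.
/a…a/ gap (V2→V3): /s/ is a single consonant, so it becomes the next onset.

srats.sfa.sats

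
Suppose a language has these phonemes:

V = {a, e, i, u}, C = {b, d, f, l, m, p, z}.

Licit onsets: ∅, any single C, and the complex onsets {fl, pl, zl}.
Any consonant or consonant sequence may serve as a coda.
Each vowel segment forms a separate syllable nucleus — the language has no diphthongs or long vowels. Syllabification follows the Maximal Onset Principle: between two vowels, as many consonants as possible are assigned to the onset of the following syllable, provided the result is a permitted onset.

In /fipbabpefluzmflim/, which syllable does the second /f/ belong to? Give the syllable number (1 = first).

Nuclei (vowels): i, a, e, u, i → 5 syllables.
V1 /i/ – V2 /a/: cluster /pb/ — the longest permitted-onset suffix is /b/; onset = /b/, preceding coda = /p/.
V2 /a/ – V3 /e/: /bp/; trying suffixes from longest down, /p/ is the first permitted one, so coda /b/ | onset /p/.
V3 /e/ – V4 /u/: /fl/ — entire cluster is a permitted onset → onset /fl/, coda ∅.
V4 /u/ – V5 /i/: /zmfl/ splits as /zm/ + /fl/ (/fl/ is the longest suffix that is a licit onset).
Result: fip.bab.pe.fluzm.flim.
The second /f/ is in the onset of syllable 4 (/fluzm/).

4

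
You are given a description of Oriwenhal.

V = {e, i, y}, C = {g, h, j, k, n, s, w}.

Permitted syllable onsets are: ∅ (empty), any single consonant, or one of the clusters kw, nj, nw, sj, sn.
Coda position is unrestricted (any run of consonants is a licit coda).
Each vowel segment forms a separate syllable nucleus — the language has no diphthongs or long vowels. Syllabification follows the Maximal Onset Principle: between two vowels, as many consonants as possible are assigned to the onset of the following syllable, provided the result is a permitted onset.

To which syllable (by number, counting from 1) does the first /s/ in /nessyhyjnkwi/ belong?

1

The vowels are e, y, y, i — 4 nuclei, so 4 syllables.
/e…y/ gap (V1→V2): cluster /ss/ — the longest permitted-onset suffix is /s/; onset = /s/, preceding coda = /s/.
/y…y/ gap (V2→V3): /h/ is a single consonant, so it becomes the next onset.
/y…i/ gap (V3→V4): /jnkw/; trying suffixes from longest down, /kw/ is the first permitted one, so coda /jn/ | onset /kw/.
So the parse is nes.sy.hyjn.kwi.
The first /s/ is in the coda of syllable 1 (/nes/).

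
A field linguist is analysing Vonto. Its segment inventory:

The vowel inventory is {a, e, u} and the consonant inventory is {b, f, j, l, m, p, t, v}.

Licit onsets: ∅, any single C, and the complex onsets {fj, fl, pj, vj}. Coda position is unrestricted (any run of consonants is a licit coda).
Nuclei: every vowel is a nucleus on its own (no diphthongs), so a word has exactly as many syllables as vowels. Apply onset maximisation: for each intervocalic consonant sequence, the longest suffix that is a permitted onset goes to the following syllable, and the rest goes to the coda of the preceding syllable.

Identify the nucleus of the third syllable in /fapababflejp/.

Vowels present: a, a, a, e; each is a nucleus, giving 4 syllables.
The third nucleus (vowel 3 from the left) is /a/.

a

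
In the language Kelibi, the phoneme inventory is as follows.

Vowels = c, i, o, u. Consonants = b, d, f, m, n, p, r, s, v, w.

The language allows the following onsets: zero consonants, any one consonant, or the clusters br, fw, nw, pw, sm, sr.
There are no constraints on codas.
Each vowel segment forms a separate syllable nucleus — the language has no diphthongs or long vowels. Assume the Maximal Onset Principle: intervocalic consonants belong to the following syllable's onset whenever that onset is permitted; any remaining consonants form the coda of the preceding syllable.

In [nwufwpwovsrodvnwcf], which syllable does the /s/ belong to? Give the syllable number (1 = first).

The vowels are u, o, o, c — 4 nuclei, so 4 syllables.
/u…o/ gap (V1→V2): cluster /fwpw/ — the longest permitted-onset suffix is /pw/; onset = /pw/, preceding coda = /fw/.
/o…o/ gap (V2→V3): /vsr/; trying suffixes from longest down, /sr/ is the first permitted one, so coda /v/ | onset /sr/.
/o…c/ gap (V3→V4): /dvnw/; trying suffixes from longest down, /nw/ is the first permitted one, so coda /dv/ | onset /nw/.
Result: nwufw.pwov.srodv.nwcf.
The /s/ is in the onset of syllable 3 (/srodv/).

3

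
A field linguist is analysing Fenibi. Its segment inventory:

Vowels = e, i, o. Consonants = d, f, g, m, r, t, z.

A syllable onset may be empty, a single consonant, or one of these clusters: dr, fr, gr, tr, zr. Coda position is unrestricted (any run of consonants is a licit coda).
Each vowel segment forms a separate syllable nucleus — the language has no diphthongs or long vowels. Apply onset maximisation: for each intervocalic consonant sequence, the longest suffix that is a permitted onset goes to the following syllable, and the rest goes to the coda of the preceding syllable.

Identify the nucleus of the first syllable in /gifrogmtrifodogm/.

The vowels are i, o, i, o, o — 5 nuclei, so 5 syllables.
The first nucleus (vowel 1 from the left) is /i/.

i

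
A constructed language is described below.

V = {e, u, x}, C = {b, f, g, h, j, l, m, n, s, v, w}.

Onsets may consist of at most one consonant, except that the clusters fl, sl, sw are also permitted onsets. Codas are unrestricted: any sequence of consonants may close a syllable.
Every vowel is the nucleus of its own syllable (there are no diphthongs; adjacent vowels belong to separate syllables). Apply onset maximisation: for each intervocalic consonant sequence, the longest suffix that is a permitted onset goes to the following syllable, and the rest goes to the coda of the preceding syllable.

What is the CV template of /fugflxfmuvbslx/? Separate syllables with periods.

The vowels are u, x, u, x — 4 nuclei, so 4 syllables.
/u…x/ gap (V1→V2): /gfl/ — longest licit onset from the right is /fl/, leaving /g/ as coda.
/x…u/ gap (V2→V3): /fm/ — longest licit onset from the right is /m/, leaving /f/ as coda.
/u…x/ gap (V3→V4): cluster /vbsl/ — the longest permitted-onset suffix is /sl/; onset = /sl/, preceding coda = /vb/.
Putting it together: fug.flxf.muvb.slx.
Mapping each syllable to C/V: /fug/ → CVC, /flxf/ → CCVC, /muvb/ → CVCC, /slx/ → CCV.

CVC.CCVC.CVCC.CCV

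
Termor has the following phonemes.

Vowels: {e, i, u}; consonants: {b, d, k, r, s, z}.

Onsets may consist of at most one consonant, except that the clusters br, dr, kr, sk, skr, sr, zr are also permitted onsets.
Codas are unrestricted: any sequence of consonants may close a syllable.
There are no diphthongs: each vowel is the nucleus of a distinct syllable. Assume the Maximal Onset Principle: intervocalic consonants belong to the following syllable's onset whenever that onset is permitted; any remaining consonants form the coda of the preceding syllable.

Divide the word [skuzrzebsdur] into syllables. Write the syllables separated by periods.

The vowels are u, e, u — 3 nuclei, so 3 syllables.
/u…e/ gap (V1→V2): /zrz/ — longest licit onset from the right is /z/, leaving /zr/ as coda.
/e…u/ gap (V2→V3): /bsd/ — longest licit onset from the right is /d/, leaving /bs/ as coda.

skuzr.zebs.dur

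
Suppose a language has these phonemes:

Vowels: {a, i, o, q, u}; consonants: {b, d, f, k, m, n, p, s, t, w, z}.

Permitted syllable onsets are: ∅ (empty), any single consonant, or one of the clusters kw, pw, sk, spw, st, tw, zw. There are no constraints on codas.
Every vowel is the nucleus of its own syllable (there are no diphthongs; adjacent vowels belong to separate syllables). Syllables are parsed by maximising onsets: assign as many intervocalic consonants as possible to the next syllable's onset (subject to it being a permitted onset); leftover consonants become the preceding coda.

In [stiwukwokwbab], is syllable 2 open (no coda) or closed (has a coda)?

open

Nuclei (vowels): i, u, o, a → 4 syllables.
Between /i/ (V1) and /u/ (V2): /w/ → onset of the next syllable (single consonants are always licit onsets).
Between /u/ (V2) and /o/ (V3): /kw/ — entire cluster is a permitted onset → onset /kw/, coda ∅.
Between /o/ (V3) and /a/ (V4): cluster /kwb/ — the longest permitted-onset suffix is /b/; onset = /b/, preceding coda = /kw/.
Putting it together: sti.wu.kwokw.bab.
Syllable 2 is /wu/; it ends in its nucleus with no coda, so it is open.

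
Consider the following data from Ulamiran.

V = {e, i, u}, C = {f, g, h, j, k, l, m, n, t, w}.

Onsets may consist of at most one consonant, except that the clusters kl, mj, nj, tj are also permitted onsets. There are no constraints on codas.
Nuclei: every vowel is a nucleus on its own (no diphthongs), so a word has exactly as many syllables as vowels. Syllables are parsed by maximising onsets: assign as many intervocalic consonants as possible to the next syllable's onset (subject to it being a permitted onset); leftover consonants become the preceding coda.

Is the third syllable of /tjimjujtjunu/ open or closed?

open

Vowels present: i, u, u, u; each is a nucleus, giving 4 syllables.
σ1/σ2 boundary: cluster /mj/ — /mj/ is itself a permitted onset, so the whole cluster goes right; preceding coda = ∅.
σ2/σ3 boundary: cluster /jtj/ — the longest permitted-onset suffix is /tj/; onset = /tj/, preceding coda = /j/.
σ3/σ4 boundary: /n/ → onset of the next syllable (single consonants are always licit onsets).
Syllabification: tji.mjuj.tju.nu.
Syllable 3 is /tju/; it ends in its nucleus with no coda, so it is open.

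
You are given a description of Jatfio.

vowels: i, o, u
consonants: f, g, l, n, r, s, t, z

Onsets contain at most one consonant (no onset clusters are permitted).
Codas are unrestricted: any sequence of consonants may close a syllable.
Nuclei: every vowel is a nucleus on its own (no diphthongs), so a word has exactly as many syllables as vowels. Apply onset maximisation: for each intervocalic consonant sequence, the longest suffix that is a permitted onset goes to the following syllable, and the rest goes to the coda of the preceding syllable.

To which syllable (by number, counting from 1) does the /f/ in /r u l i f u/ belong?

Vowels present: u, i, u; each is a nucleus, giving 3 syllables.
Between /u/ (V1) and /i/ (V2): just /l/ — single C goes to the following onset.
Between /i/ (V2) and /u/ (V3): /f/ → onset of the next syllable (single consonants are always licit onsets).
Putting it together: ru.li.fu.
The /f/ is in the onset of syllable 3 (/fu/).

3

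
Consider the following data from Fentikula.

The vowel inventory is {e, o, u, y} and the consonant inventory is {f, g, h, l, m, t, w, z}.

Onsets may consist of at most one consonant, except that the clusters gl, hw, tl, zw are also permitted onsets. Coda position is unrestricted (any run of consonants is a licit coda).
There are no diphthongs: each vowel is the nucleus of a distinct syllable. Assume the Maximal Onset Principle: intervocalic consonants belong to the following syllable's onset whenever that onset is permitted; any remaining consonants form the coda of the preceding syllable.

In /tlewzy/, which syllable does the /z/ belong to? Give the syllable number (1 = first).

2

Vowels present: e, y; each is a nucleus, giving 2 syllables.
Between /e/ (V1) and /y/ (V2): /wz/ — longest licit onset from the right is /z/, leaving /w/ as coda.
Putting it together: tlew.zy.
The /z/ is in the onset of syllable 2 (/zy/).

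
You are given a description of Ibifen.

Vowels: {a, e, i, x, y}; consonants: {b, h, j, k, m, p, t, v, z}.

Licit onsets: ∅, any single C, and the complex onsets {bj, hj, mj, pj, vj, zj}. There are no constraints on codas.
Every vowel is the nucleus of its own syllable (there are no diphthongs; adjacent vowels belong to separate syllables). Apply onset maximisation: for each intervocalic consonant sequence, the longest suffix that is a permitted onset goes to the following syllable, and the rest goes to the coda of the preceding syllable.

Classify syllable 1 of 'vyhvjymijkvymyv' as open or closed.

Vowels present: y, y, i, y, y; each is a nucleus, giving 5 syllables.
/y…y/ gap (V1→V2): /hvj/; trying suffixes from longest down, /vj/ is the first permitted one, so coda /h/ | onset /vj/.
/y…i/ gap (V2→V3): just /m/ — single C goes to the following onset.
/i…y/ gap (V3→V4): cluster /jkv/ — the longest permitted-onset suffix is /v/; onset = /v/, preceding coda = /jk/.
/y…y/ gap (V4→V5): /m/ is a single consonant, so it becomes the next onset.
Result: vyh.vjy.mijk.vy.myv.
Syllable 1 is /vyh/ with coda /h/, so it is closed.

closed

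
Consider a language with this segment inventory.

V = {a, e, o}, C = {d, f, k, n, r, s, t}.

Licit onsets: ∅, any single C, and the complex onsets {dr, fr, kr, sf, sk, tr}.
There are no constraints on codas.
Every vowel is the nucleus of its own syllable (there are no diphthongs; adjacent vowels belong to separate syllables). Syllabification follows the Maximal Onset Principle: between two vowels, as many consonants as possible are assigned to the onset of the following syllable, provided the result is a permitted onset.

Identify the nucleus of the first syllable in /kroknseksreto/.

o

The vowels are o, e, e, o — 4 nuclei, so 4 syllables.
The first nucleus (vowel 1 from the left) is /o/.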